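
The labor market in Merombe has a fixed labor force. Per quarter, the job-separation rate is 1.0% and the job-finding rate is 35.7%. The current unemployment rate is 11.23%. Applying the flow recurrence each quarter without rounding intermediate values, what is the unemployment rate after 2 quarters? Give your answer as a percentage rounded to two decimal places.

Unemployment rate after two quarters ≈ 6.13%.

With a fixed labor force, u_{t+1} = u_t + s·(1−u_t) − f·u_t = u_t·(1−s−f) + s.
Here 1−s−f = 0.633 and s = 0.010.
u_1 = 0.112300 × 0.633 + 0.010 = 0.081086.
u_2 = 0.081086 × 0.633 + 0.010 = 0.061327.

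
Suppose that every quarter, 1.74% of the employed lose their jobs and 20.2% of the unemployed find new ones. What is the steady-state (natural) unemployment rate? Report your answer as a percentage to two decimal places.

At steady state the flows balance: s·E = f·U, so U/(E+U) = s/(s+f).
u* = 1.74 / (1.74 + 20.2) = 1.74 / 21.94 = 7.93%.

Steady-state unemployment rate ≈ 7.93%.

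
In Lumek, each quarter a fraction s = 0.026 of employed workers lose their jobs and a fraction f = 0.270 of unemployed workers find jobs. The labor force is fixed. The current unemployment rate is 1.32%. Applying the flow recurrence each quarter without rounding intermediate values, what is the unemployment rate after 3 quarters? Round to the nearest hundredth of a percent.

With a fixed labor force, u_{t+1} = u_t + s·(1−u_t) − f·u_t = u_t·(1−s−f) + s.
Here 1−s−f = 0.704 and s = 0.026.
u_1 = 0.013200 × 0.704 + 0.026 = 0.035293.
u_2 = 0.035293 × 0.704 + 0.026 = 0.050846.
u_3 = 0.050846 × 0.704 + 0.026 = 0.061796.

Unemployment rate after three quarters ≈ 6.18%.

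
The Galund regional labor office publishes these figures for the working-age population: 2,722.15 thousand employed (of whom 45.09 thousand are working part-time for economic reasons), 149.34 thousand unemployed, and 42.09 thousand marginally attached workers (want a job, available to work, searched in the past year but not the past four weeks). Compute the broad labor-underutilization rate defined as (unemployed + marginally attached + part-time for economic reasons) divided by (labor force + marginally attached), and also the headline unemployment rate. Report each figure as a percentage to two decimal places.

Labor force = 2,722.15 + 149.34 = 2,871.49 thousand.
Numerator = 149.34 + 42.09 + 45.09 = 236.52 thousand.
Denominator = 2,871.49 + 42.09 = 2,913.58 thousand.
Broad rate = 236.52 / 2,913.58 = 8.12%.
Headline unemployment rate = 149.34 / 2,871.49 = 5.20%.

Broad underutilization rate ≈ 8.12%; headline unemployment rate ≈ 5.20%.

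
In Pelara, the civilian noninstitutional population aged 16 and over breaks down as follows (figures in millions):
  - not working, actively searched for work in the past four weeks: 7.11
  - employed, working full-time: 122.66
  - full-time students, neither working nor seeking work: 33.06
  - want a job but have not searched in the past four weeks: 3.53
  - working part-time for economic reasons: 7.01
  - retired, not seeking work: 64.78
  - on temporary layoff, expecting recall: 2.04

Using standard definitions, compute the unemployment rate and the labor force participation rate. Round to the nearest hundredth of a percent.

Employed = 122.66 + 7.01 = 129.67 million (anyone who worked, including part-time for economic reasons, counts as employed).
Unemployed = 7.11 + 2.04 = 9.15 million (jobless and actively searching, or on temporary layoff).
Labor force = 129.67 + 9.15 = 138.82 million.
Not in labor force = 33.06 + 3.53 + 64.78 = 101.37 million (those not working and not actively searching are outside the labor force — including those who want a job but have given up searching).
Civilian working-age population = 138.82 + 101.37 = 240.19 million.
Unemployment rate = 9.15 / 138.82 = 6.59%.
Labor force participation rate = 138.82 / 240.19 = 57.80%.

Unemployment rate ≈ 6.59%; labor force participation rate ≈ 57.80%.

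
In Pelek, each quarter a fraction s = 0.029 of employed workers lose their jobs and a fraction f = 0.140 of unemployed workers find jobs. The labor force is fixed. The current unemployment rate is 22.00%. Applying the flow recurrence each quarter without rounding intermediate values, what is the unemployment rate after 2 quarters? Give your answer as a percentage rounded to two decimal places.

Unemployment rate after two quarters ≈ 20.50%.

With a fixed labor force, u_{t+1} = u_t + s·(1−u_t) − f·u_t = u_t·(1−s−f) + s.
Here 1−s−f = 0.831 and s = 0.029.
u_1 = 0.220000 × 0.831 + 0.029 = 0.211820.
u_2 = 0.211820 × 0.831 + 0.029 = 0.205022.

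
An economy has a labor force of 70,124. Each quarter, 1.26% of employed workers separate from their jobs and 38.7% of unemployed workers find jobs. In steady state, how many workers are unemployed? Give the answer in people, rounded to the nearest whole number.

Steady-state unemployment rate u* = s/(s+f) = 1.26/(1.26+38.7) = 0.031532.
Unemployed = u* × labor force = 0.031532 × 70,124 ≈ 2,211.

About 2,211 are unemployed in steady state.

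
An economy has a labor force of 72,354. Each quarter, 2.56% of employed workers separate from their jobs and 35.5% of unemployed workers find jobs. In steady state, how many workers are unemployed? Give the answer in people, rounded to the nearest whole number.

Steady-state unemployment rate u* = s/(s+f) = 2.56/(2.56+35.5) = 0.067262.
Unemployed = u* × labor force = 0.067262 × 72,354 ≈ 4,867.

About 4,867 are unemployed in steady state.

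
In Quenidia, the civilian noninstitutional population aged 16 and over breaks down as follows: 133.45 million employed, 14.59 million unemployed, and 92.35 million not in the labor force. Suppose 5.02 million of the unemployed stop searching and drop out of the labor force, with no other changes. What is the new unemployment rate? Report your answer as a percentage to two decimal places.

Initially, labor force = 133.45 + 14.59 = 148.04 million, so u = 14.59/148.04 = 9.86%.
After the change, unemployed and labor force both fall by 5.02 → E = 133.45, U = 9.57, labor force = 143.02 million.
New unemployment rate = 9.57 / 143.02 = 6.69%.

New unemployment rate ≈ 6.69%.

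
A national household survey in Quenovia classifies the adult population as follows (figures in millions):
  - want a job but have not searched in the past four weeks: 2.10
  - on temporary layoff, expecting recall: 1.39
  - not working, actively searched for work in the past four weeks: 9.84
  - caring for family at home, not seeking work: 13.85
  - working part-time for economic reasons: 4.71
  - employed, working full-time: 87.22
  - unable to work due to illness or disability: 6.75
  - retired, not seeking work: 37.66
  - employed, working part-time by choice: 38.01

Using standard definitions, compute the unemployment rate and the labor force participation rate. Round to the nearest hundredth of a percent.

Employed = 4.71 + 87.22 + 38.01 = 129.94 million (anyone who worked, including part-time for economic reasons, counts as employed).
Unemployed = 1.39 + 9.84 = 11.23 million (jobless and actively searching, or on temporary layoff).
Labor force = 129.94 + 11.23 = 141.17 million.
Not in labor force = 2.10 + 13.85 + 6.75 + 37.66 = 60.36 million (those not working and not actively searching are outside the labor force — including those who want a job but have given up searching).
Civilian working-age population = 141.17 + 60.36 = 201.53 million.
Unemployment rate = 11.23 / 141.17 = 7.95%.
Labor force participation rate = 141.17 / 201.53 = 70.05%.

Unemployment rate ≈ 7.95%; labor force participation rate ≈ 70.05%.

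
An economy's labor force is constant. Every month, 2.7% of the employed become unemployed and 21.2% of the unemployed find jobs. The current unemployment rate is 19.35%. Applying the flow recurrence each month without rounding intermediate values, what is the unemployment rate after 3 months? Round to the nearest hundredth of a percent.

Unemployment rate after three months ≈ 14.85%.

With a fixed labor force, u_{t+1} = u_t + s·(1−u_t) − f·u_t = u_t·(1−s−f) + s.
Here 1−s−f = 0.761 and s = 0.027.
u_1 = 0.193500 × 0.761 + 0.027 = 0.174254.
u_2 = 0.174254 × 0.761 + 0.027 = 0.159607.
u_3 = 0.159607 × 0.761 + 0.027 = 0.148461.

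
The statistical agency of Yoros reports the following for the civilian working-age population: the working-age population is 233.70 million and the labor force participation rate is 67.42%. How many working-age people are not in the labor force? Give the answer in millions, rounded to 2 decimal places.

Share not in the labor force = 1 − 0.6742 = 0.3258.
Not in labor force = 0.3258 × 233.70 ≈ 76.14 million.

About 76.14 million are not in the labor force.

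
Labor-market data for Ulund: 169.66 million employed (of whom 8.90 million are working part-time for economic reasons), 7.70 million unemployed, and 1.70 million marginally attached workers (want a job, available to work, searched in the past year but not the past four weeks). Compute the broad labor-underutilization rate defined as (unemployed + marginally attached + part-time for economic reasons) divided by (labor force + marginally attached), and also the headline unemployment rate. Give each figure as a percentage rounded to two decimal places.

Broad underutilization rate ≈ 10.22%; headline unemployment rate ≈ 4.34%.

Labor force = 169.66 + 7.70 = 177.36 million.
Numerator = 7.70 + 1.70 + 8.90 = 18.30 million.
Denominator = 177.36 + 1.70 = 179.06 million.
Broad rate = 18.30 / 179.06 = 10.22%.
Headline unemployment rate = 7.70 / 177.36 = 4.34%.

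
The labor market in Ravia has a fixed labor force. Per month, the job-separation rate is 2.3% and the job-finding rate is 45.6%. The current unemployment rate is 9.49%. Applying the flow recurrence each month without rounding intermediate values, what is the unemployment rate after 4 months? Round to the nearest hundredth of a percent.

Unemployment rate after four months ≈ 5.15%.

With a fixed labor force, u_{t+1} = u_t + s·(1−u_t) − f·u_t = u_t·(1−s−f) + s.
Here 1−s−f = 0.521 and s = 0.023.
u_1 = 0.094900 × 0.521 + 0.023 = 0.072443.
u_2 = 0.072443 × 0.521 + 0.023 = 0.060743.
u_3 = 0.060743 × 0.521 + 0.023 = 0.054647.
u_4 = 0.054647 × 0.521 + 0.023 = 0.051471.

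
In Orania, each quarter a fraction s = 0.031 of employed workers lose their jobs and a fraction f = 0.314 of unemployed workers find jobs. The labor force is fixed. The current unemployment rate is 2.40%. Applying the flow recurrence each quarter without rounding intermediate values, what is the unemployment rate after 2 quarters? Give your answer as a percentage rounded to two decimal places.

Unemployment rate after two quarters ≈ 6.16%.

With a fixed labor force, u_{t+1} = u_t + s·(1−u_t) − f·u_t = u_t·(1−s−f) + s.
Here 1−s−f = 0.655 and s = 0.031.
u_1 = 0.024000 × 0.655 + 0.031 = 0.046720.
u_2 = 0.046720 × 0.655 + 0.031 = 0.061602.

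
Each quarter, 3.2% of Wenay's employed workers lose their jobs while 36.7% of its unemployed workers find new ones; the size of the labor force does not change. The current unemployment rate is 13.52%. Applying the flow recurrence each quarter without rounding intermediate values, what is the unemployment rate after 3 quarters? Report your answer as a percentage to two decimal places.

Unemployment rate after three quarters ≈ 9.21%.

With a fixed labor force, u_{t+1} = u_t + s·(1−u_t) − f·u_t = u_t·(1−s−f) + s.
Here 1−s−f = 0.601 and s = 0.032.
u_1 = 0.135200 × 0.601 + 0.032 = 0.113255.
u_2 = 0.113255 × 0.601 + 0.032 = 0.100066.
u_3 = 0.100066 × 0.601 + 0.032 = 0.092140.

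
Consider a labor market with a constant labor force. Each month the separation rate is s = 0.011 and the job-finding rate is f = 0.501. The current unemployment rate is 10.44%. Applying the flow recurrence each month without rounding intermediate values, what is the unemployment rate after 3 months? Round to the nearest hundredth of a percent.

With a fixed labor force, u_{t+1} = u_t + s·(1−u_t) − f·u_t = u_t·(1−s−f) + s.
Here 1−s−f = 0.488 and s = 0.011.
u_1 = 0.104400 × 0.488 + 0.011 = 0.061947.
u_2 = 0.061947 × 0.488 + 0.011 = 0.041230.
u_3 = 0.041230 × 0.488 + 0.011 = 0.031120.

Unemployment rate after three months ≈ 3.11%.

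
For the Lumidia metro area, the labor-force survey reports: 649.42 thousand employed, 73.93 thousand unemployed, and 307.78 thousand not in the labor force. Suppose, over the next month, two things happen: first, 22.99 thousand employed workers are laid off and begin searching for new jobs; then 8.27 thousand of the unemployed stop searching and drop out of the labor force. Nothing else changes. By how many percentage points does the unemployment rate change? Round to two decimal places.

Initially, labor force = 649.42 + 73.93 = 723.35 thousand, so u = 73.93/723.35 = 10.22%.
After the first change, employed falls and unemployed rises by 22.99; labor force unchanged → E = 626.43, U = 96.92, labor force = 723.35 thousand.
After the second change, unemployed and labor force both fall by 8.27 → E = 626.43, U = 88.65, labor force = 715.08 thousand.
New unemployment rate = 88.65 / 715.08 = 12.40%.
Change = 12.40% − 10.22% = +2.18 percentage points.

The unemployment rate changes by +2.18 percentage points.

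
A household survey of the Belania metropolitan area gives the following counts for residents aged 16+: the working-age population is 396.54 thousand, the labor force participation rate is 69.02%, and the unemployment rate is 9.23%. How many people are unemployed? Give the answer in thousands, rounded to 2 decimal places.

Labor force = 0.6902 × 396.54 = 273.69 thousand.
Unemployed = 0.0923 × 273.69 ≈ 25.26 thousand.

About 25.26 thousand are unemployed.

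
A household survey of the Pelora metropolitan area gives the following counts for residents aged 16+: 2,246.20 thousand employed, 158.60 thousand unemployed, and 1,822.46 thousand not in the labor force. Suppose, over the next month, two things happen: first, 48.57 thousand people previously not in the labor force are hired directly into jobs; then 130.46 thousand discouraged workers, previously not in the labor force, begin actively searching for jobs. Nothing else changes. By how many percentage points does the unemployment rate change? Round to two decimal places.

Initially, labor force = 2,246.20 + 158.60 = 2,404.80 thousand, so u = 158.60/2,404.80 = 6.60%.
After the first change, employed and labor force both rise by 48.57; unemployed unchanged → E = 2,294.77, U = 158.60, labor force = 2,453.37 thousand.
After the second change, unemployed and labor force both rise by 130.46 → E = 2,294.77, U = 289.06, labor force = 2,583.83 thousand.
New unemployment rate = 289.06 / 2,583.83 = 11.19%.
Change = 11.19% − 6.60% = +4.59 percentage points.

The unemployment rate changes by +4.59 percentage points.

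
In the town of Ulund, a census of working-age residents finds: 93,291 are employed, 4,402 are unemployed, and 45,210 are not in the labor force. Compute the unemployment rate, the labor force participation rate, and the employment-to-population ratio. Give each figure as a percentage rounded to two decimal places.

Unemployment rate ≈ 4.51%; labor force participation rate ≈ 68.36%; employment-population ratio ≈ 65.28%.

Labor force = employed + unemployed = 93,291 + 4,402 = 97,693.
Working-age population = 97,693 + 45,210 = 142,903.
Unemployment rate = 4,402 / 97,693 = 4.51%.
Labor force participation rate = 97,693 / 142,903 = 68.36%.
Employment-population ratio = 93,291 / 142,903 = 65.28%.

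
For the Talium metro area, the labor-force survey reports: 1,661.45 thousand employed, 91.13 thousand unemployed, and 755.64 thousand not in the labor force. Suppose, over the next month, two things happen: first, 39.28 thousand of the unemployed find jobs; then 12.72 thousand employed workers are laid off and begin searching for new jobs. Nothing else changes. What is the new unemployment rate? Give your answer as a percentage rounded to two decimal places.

New unemployment rate ≈ 3.68%.

Initially, labor force = 1,661.45 + 91.13 = 1,752.58 thousand, so u = 91.13/1,752.58 = 5.20%.
After the first change, unemployed falls and employed rises by 39.28; labor force unchanged → E = 1,700.73, U = 51.85, labor force = 1,752.58 thousand.
After the second change, employed falls and unemployed rises by 12.72; labor force unchanged → E = 1,688.01, U = 64.57, labor force = 1,752.58 thousand.
New unemployment rate = 64.57 / 1,752.58 = 3.68%.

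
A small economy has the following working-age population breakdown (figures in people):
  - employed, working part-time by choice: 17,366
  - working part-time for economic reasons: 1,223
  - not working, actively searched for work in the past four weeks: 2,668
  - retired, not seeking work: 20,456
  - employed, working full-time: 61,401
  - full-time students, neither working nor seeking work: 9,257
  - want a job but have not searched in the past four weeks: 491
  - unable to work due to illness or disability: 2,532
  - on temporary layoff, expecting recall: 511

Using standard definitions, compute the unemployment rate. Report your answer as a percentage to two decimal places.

Unemployment rate ≈ 3.82%.

Employed = 17,366 + 1,223 + 61,401 = 79,990 (anyone who worked, including part-time for economic reasons, counts as employed).
Unemployed = 2,668 + 511 = 3,179 (jobless and actively searching, or on temporary layoff).
Labor force = 79,990 + 3,179 = 83,169.
Unemployment rate = 3,179 / 83,169 = 3.82%.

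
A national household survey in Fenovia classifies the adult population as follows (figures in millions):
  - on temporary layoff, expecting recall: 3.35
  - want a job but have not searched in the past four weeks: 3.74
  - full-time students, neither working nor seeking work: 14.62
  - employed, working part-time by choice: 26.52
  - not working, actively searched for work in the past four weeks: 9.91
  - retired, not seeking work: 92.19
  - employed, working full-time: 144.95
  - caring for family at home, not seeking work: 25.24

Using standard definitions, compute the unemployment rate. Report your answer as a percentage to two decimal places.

Unemployment rate ≈ 7.18%.

Employed = 26.52 + 144.95 = 171.47 million.
Unemployed = 3.35 + 9.91 = 13.26 million (jobless and actively searching, or on temporary layoff).
Labor force = 171.47 + 13.26 = 184.73 million.
Unemployment rate = 13.26 / 184.73 = 7.18%.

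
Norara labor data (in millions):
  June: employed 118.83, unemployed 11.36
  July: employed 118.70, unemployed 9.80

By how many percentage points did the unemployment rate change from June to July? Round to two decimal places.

June: labor force = 118.83 + 11.36 = 130.19; u = 11.36/130.19 = 8.73%.
July: labor force = 118.70 + 9.80 = 128.50; u = 9.80/128.50 = 7.63%.
Change = 7.63% − 8.73% = −1.10 pp.

The unemployment rate changed by −1.10 percentage points.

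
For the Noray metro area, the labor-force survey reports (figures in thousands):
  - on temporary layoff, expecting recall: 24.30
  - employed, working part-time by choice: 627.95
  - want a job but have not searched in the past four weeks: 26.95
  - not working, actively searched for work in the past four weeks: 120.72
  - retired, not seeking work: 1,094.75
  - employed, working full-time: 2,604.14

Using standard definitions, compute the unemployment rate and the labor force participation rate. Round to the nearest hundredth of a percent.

Employed = 627.95 + 2,604.14 = 3,232.09 thousand.
Unemployed = 24.30 + 120.72 = 145.02 thousand (jobless and actively searching, or on temporary layoff).
Labor force = 3,232.09 + 145.02 = 3,377.11 thousand.
Not in labor force = 26.95 + 1,094.75 = 1,121.70 thousand (those not working and not actively searching are outside the labor force — including those who want a job but have given up searching).
Civilian working-age population = 3,377.11 + 1,121.70 = 4,498.81 thousand.
Unemployment rate = 145.02 / 3,377.11 = 4.29%.
Labor force participation rate = 3,377.11 / 4,498.81 = 75.07%.

Unemployment rate ≈ 4.29%; labor force participation rate ≈ 75.07%.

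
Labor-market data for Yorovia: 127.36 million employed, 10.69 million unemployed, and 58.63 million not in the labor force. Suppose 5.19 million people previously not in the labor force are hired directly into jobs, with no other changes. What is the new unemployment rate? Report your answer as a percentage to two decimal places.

New unemployment rate ≈ 7.46%.

Initially, labor force = 127.36 + 10.69 = 138.05 million, so u = 10.69/138.05 = 7.74%.
After the change, employed and labor force both rise by 5.19; unemployed unchanged → E = 132.55, U = 10.69, labor force = 143.24 million.
New unemployment rate = 10.69 / 143.24 = 7.46%.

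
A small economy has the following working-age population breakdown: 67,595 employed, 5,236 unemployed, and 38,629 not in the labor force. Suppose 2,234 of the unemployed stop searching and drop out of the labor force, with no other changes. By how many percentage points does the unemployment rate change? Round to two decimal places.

The unemployment rate changes by −2.94 percentage points.

Initially, labor force = 67,595 + 5,236 = 72,831, so u = 5,236/72,831 = 7.19%.
After the change, unemployed and labor force both fall by 2,234 → E = 67,595, U = 3,002, labor force = 70,597.
New unemployment rate = 3,002 / 70,597 = 4.25%.
Change = 4.25% − 7.19% = −2.94 percentage points.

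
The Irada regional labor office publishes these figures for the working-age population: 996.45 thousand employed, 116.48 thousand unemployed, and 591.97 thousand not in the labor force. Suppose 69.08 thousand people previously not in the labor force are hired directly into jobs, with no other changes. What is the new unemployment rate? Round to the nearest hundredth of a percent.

Initially, labor force = 996.45 + 116.48 = 1,112.93 thousand, so u = 116.48/1,112.93 = 10.47%.
After the change, employed and labor force both rise by 69.08; unemployed unchanged → E = 1,065.53, U = 116.48, labor force = 1,182.01 thousand.
New unemployment rate = 116.48 / 1,182.01 = 9.85%.

New unemployment rate ≈ 9.85%.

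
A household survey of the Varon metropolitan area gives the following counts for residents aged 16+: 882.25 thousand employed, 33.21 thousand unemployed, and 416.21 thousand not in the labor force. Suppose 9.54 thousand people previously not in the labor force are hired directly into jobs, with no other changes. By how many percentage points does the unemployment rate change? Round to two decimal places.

The unemployment rate changes by −0.04 percentage points.

Initially, labor force = 882.25 + 33.21 = 915.46 thousand, so u = 33.21/915.46 = 3.63%.
After the change, employed and labor force both rise by 9.54; unemployed unchanged → E = 891.79, U = 33.21, labor force = 925.00 thousand.
New unemployment rate = 33.21 / 925.00 = 3.59%.
Change = 3.59% − 3.63% = −0.04 percentage points.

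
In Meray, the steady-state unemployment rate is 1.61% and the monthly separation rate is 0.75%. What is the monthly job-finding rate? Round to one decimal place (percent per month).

Job-finding rate ≈ 45.8% per month.

From u* = s/(s+f): f = s·(1−u)/u.
f = 0.75 × (1 − 0.0161) / 0.0161 = 0.7379 / 0.0161 ≈ 45.8% per month.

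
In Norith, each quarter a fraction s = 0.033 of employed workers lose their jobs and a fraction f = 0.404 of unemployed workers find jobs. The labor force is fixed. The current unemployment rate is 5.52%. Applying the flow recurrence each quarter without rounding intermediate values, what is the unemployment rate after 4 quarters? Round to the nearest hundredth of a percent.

With a fixed labor force, u_{t+1} = u_t + s·(1−u_t) − f·u_t = u_t·(1−s−f) + s.
Here 1−s−f = 0.563 and s = 0.033.
u_1 = 0.055200 × 0.563 + 0.033 = 0.064078.
u_2 = 0.064078 × 0.563 + 0.033 = 0.069076.
u_3 = 0.069076 × 0.563 + 0.033 = 0.071890.
u_4 = 0.071890 × 0.563 + 0.033 = 0.073474.

Unemployment rate after four quarters ≈ 7.35%.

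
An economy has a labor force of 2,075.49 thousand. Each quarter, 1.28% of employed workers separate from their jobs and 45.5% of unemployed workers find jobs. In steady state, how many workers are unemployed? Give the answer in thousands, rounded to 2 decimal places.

Steady-state unemployment rate u* = s/(s+f) = 1.28/(1.28+45.5) = 0.027362.
Unemployed = u* × labor force = 0.027362 × 2,075.49 ≈ 56.79 thousand.

About 56.79 thousand are unemployed in steady state.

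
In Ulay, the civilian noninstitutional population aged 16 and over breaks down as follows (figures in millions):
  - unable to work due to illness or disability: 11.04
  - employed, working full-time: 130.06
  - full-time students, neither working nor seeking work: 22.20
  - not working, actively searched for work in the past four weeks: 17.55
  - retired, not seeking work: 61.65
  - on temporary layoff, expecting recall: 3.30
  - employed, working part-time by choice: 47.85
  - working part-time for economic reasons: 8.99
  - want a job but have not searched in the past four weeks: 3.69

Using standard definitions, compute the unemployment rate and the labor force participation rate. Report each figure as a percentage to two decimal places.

Employed = 130.06 + 47.85 + 8.99 = 186.90 million (anyone who worked, including part-time for economic reasons, counts as employed).
Unemployed = 17.55 + 3.30 = 20.85 million (jobless and actively searching, or on temporary layoff).
Labor force = 186.90 + 20.85 = 207.75 million.
Not in labor force = 11.04 + 22.20 + 61.65 + 3.69 = 98.58 million (those not working and not actively searching are outside the labor force — including those who want a job but have given up searching).
Civilian working-age population = 207.75 + 98.58 = 306.33 million.
Unemployment rate = 20.85 / 207.75 = 10.04%.
Labor force participation rate = 207.75 / 306.33 = 67.82%.

Unemployment rate ≈ 10.04%; labor force participation rate ≈ 67.82%.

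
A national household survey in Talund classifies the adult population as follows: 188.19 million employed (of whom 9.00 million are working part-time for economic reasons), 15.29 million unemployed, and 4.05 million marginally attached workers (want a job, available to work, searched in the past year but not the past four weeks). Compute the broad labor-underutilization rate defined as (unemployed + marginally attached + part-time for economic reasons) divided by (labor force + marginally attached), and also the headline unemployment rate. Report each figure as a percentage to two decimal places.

Labor force = 188.19 + 15.29 = 203.48 million.
Numerator = 15.29 + 4.05 + 9.00 = 28.34 million.
Denominator = 203.48 + 4.05 = 207.53 million.
Broad rate = 28.34 / 207.53 = 13.66%.
Headline unemployment rate = 15.29 / 203.48 = 7.51%.

Broad underutilization rate ≈ 13.66%; headline unemployment rate ≈ 7.51%.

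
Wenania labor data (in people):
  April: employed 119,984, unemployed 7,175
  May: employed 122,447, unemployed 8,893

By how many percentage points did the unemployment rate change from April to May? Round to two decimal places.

April: labor force = 119,984 + 7,175 = 127,159; u = 7,175/127,159 = 5.64%.
May: labor force = 122,447 + 8,893 = 131,340; u = 8,893/131,340 = 6.77%.
Change = 6.77% − 5.64% = +1.13 pp.

The unemployment rate changed by +1.13 percentage points.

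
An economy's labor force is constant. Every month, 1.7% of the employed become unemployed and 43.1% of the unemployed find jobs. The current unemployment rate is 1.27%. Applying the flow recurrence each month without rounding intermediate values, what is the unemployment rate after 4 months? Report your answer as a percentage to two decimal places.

Unemployment rate after four months ≈ 3.56%.

With a fixed labor force, u_{t+1} = u_t + s·(1−u_t) − f·u_t = u_t·(1−s−f) + s.
Here 1−s−f = 0.552 and s = 0.017.
u_1 = 0.012700 × 0.552 + 0.017 = 0.024010.
u_2 = 0.024010 × 0.552 + 0.017 = 0.030254.
u_3 = 0.030254 × 0.552 + 0.017 = 0.033700.
u_4 = 0.033700 × 0.552 + 0.017 = 0.035602.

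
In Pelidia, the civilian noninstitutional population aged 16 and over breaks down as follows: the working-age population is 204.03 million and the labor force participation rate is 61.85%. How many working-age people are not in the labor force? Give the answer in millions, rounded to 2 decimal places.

Share not in the labor force = 1 − 0.6185 = 0.3815.
Not in labor force = 0.3815 × 204.03 ≈ 77.84 million.

About 77.84 million are not in the labor force.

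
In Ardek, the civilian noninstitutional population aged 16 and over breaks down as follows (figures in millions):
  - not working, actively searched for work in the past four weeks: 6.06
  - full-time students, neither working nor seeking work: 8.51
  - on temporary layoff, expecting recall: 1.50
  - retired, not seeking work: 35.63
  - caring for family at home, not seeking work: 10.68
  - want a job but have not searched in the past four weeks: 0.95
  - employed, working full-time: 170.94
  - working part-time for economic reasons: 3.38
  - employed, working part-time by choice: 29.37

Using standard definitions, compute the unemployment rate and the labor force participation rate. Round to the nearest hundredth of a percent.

Employed = 170.94 + 3.38 + 29.37 = 203.69 million (anyone who worked, including part-time for economic reasons, counts as employed).
Unemployed = 6.06 + 1.50 = 7.56 million (jobless and actively searching, or on temporary layoff).
Labor force = 203.69 + 7.56 = 211.25 million.
Not in labor force = 8.51 + 35.63 + 10.68 + 0.95 = 55.77 million (those not working and not actively searching are outside the labor force — including those who want a job but have given up searching).
Civilian working-age population = 211.25 + 55.77 = 267.02 million.
Unemployment rate = 7.56 / 211.25 = 3.58%.
Labor force participation rate = 211.25 / 267.02 = 79.11%.

Unemployment rate ≈ 3.58%; labor force participation rate ≈ 79.11%.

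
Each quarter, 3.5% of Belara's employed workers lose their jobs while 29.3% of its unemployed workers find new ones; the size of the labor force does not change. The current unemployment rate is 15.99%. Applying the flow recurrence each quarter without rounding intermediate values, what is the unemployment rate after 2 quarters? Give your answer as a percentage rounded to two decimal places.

With a fixed labor force, u_{t+1} = u_t + s·(1−u_t) − f·u_t = u_t·(1−s−f) + s.
Here 1−s−f = 0.672 and s = 0.035.
u_1 = 0.159900 × 0.672 + 0.035 = 0.142453.
u_2 = 0.142453 × 0.672 + 0.035 = 0.130728.

Unemployment rate after two quarters ≈ 13.07%.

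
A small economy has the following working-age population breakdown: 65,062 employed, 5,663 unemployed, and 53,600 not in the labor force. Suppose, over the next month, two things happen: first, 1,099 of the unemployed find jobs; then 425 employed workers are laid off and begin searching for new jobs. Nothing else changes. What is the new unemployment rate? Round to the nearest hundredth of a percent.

New unemployment rate ≈ 7.05%.

Initially, labor force = 65,062 + 5,663 = 70,725, so u = 5,663/70,725 = 8.01%.
After the first change, unemployed falls and employed rises by 1,099; labor force unchanged → E = 66,161, U = 4,564, labor force = 70,725.
After the second change, employed falls and unemployed rises by 425; labor force unchanged → E = 65,736, U = 4,989, labor force = 70,725.
New unemployment rate = 4,989 / 70,725 = 7.05%.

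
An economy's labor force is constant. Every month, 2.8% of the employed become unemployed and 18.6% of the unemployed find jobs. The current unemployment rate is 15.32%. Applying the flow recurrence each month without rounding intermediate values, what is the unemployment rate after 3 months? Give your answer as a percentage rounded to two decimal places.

With a fixed labor force, u_{t+1} = u_t + s·(1−u_t) − f·u_t = u_t·(1−s−f) + s.
Here 1−s−f = 0.786 and s = 0.028.
u_1 = 0.153200 × 0.786 + 0.028 = 0.148415.
u_2 = 0.148415 × 0.786 + 0.028 = 0.144654.
u_3 = 0.144654 × 0.786 + 0.028 = 0.141698.

Unemployment rate after three months ≈ 14.17%.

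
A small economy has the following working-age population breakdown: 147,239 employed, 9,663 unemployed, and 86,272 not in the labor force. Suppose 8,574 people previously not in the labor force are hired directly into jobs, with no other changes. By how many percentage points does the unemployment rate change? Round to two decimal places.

The unemployment rate changes by −0.32 percentage points.

Initially, labor force = 147,239 + 9,663 = 156,902, so u = 9,663/156,902 = 6.16%.
After the change, employed and labor force both rise by 8,574; unemployed unchanged → E = 155,813, U = 9,663, labor force = 165,476.
New unemployment rate = 9,663 / 165,476 = 5.84%.
Change = 5.84% − 6.16% = −0.32 percentage points.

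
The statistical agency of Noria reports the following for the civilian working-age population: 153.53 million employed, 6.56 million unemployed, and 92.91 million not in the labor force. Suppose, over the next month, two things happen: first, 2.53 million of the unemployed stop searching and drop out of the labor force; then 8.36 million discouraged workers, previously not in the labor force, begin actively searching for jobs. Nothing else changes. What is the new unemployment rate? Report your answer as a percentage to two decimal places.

New unemployment rate ≈ 7.47%.

Initially, labor force = 153.53 + 6.56 = 160.09 million, so u = 6.56/160.09 = 4.10%.
After the first change, unemployed and labor force both fall by 2.53 → E = 153.53, U = 4.03, labor force = 157.56 million.
After the second change, unemployed and labor force both rise by 8.36 → E = 153.53, U = 12.39, labor force = 165.92 million.
New unemployment rate = 12.39 / 165.92 = 7.47%.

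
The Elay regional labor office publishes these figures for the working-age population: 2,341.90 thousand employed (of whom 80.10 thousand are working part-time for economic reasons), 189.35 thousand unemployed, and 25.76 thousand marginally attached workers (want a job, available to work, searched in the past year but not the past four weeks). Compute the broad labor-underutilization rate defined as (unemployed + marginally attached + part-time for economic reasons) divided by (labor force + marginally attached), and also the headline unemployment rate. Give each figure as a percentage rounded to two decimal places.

Broad underutilization rate ≈ 11.55%; headline unemployment rate ≈ 7.48%.

Labor force = 2,341.90 + 189.35 = 2,531.25 thousand.
Numerator = 189.35 + 25.76 + 80.10 = 295.21 thousand.
Denominator = 2,531.25 + 25.76 = 2,557.01 thousand.
Broad rate = 295.21 / 2,557.01 = 11.55%.
Headline unemployment rate = 189.35 / 2,531.25 = 7.48%.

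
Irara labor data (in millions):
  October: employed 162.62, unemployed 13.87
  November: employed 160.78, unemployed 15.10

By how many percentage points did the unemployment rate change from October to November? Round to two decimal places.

The unemployment rate changed by +0.73 percentage points.

October: labor force = 162.62 + 13.87 = 176.49; u = 13.87/176.49 = 7.86%.
November: labor force = 160.78 + 15.10 = 175.88; u = 15.10/175.88 = 8.59%.
Change = 8.59% − 7.86% = +0.73 pp.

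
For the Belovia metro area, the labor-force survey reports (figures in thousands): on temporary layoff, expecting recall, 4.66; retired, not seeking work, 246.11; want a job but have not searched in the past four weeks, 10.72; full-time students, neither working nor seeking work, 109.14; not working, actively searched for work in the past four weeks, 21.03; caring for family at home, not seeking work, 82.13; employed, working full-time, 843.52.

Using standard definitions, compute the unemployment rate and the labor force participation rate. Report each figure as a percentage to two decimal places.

Employed = 843.52 thousand.
Unemployed = 4.66 + 21.03 = 25.69 thousand (jobless and actively searching, or on temporary layoff).
Labor force = 843.52 + 25.69 = 869.21 thousand.
Not in labor force = 246.11 + 10.72 + 109.14 + 82.13 = 448.10 thousand (those not working and not actively searching are outside the labor force — including those who want a job but have given up searching).
Civilian working-age population = 869.21 + 448.10 = 1,317.31 thousand.
Unemployment rate = 25.69 / 869.21 = 2.96%.
Labor force participation rate = 869.21 / 1,317.31 = 65.98%.

Unemployment rate ≈ 2.96%; labor force participation rate ≈ 65.98%.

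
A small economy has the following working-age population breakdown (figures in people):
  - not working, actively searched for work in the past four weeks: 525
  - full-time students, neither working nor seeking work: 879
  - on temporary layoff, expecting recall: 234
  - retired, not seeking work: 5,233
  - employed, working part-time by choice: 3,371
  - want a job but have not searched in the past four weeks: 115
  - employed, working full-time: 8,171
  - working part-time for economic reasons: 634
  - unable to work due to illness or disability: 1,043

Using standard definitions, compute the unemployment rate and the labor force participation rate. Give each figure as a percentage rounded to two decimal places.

Unemployment rate ≈ 5.87%; labor force participation rate ≈ 64.02%.

Employed = 3,371 + 8,171 + 634 = 12,176 (anyone who worked, including part-time for economic reasons, counts as employed).
Unemployed = 525 + 234 = 759 (jobless and actively searching, or on temporary layoff).
Labor force = 12,176 + 759 = 12,935.
Not in labor force = 879 + 5,233 + 115 + 1,043 = 7,270 (those not working and not actively searching are outside the labor force — including those who want a job but have given up searching).
Civilian working-age population = 12,935 + 7,270 = 20,205.
Unemployment rate = 759 / 12,935 = 5.87%.
Labor force participation rate = 12,935 / 20,205 = 64.02%.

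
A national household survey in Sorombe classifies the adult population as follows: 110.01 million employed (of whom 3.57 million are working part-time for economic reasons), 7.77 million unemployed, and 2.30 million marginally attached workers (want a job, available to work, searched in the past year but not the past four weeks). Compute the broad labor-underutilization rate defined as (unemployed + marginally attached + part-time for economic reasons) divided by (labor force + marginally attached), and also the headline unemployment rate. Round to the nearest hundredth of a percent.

Labor force = 110.01 + 7.77 = 117.78 million.
Numerator = 7.77 + 2.30 + 3.57 = 13.64 million.
Denominator = 117.78 + 2.30 = 120.08 million.
Broad rate = 13.64 / 120.08 = 11.36%.
Headline unemployment rate = 7.77 / 117.78 = 6.60%.

Broad underutilization rate ≈ 11.36%; headline unemployment rate ≈ 6.60%.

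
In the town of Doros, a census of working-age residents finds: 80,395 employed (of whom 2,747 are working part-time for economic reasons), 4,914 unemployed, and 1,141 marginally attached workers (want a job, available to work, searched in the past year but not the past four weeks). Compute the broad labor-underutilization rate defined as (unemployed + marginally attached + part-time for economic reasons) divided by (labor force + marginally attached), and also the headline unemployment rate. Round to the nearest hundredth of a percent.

Labor force = 80,395 + 4,914 = 85,309.
Numerator = 4,914 + 1,141 + 2,747 = 8,802.
Denominator = 85,309 + 1,141 = 86,450.
Broad rate = 8,802 / 86,450 = 10.18%.
Headline unemployment rate = 4,914 / 85,309 = 5.76%.

Broad underutilization rate ≈ 10.18%; headline unemployment rate ≈ 5.76%.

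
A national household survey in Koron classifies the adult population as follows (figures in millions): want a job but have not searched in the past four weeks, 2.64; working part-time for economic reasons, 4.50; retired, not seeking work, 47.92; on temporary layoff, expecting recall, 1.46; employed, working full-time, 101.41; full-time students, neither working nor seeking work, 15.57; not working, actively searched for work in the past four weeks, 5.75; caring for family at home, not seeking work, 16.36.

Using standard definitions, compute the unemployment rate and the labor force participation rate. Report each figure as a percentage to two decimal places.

Employed = 4.50 + 101.41 = 105.91 million (anyone who worked, including part-time for economic reasons, counts as employed).
Unemployed = 1.46 + 5.75 = 7.21 million (jobless and actively searching, or on temporary layoff).
Labor force = 105.91 + 7.21 = 113.12 million.
Not in labor force = 2.64 + 47.92 + 15.57 + 16.36 = 82.49 million (those not working and not actively searching are outside the labor force — including those who want a job but have given up searching).
Civilian working-age population = 113.12 + 82.49 = 195.61 million.
Unemployment rate = 7.21 / 113.12 = 6.37%.
Labor force participation rate = 113.12 / 195.61 = 57.83%.

Unemployment rate ≈ 6.37%; labor force participation rate ≈ 57.83%.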